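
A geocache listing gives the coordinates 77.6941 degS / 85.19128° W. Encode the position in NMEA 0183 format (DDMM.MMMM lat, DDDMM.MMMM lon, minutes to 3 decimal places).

Latitude: minutes = (77.694100 − 77) × 60 = 41.64600
Longitude: 85° + 0.191280 × 60 = 85° 11.47680′

7741.646,S / 08511.477,W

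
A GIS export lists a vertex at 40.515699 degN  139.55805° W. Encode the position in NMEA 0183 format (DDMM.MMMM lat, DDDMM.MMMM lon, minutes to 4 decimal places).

Latitude: 40° + 0.515699 × 60 = 40° 30.941940′
Longitude: fractional part 0.558050 → 33.483000 minutes

4030.9419,N / 13933.4830,W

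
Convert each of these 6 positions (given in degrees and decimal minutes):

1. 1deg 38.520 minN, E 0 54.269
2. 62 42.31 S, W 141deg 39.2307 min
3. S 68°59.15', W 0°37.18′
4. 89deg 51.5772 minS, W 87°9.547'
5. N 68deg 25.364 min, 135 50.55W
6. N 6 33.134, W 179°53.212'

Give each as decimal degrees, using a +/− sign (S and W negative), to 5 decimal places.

1. 1.64200, 0.90448
2. -62.70517, -141.65385
3. -68.98583, -0.61967
4. -89.85962, -87.15912
5. 68.42273, -135.84250
6. 6.55223, -179.88687

Point 1:
  φ: 38.52′ = 0.642000°; total 1.642000
  N → positive
  λ: 54.269′ = 0.904483°; total 0.904483
  E ⇒ keep positive
Point 2:
  Lat: 62 + 42.31/60 = 62.705167
  hemisphere S, so the sign is −
  Lon: 39.2307′ = 0.653845°; total 141.653845
  hemisphere W, so the sign is −
Point 3:
  Latitude: 68 + 59.15/60 = 68.985833
  hemisphere S, so the sign is −
  Lon: 0 + 37.18/60 = 0.619667
  W → negative
Point 4:
  Latitude: 89 + 51.5772/60 = 89.859620
  S → negative
  Longitude: 9.547′ = 0.159117°; total 87.159117
  hemisphere W, so the sign is −
Point 5:
  Latitude: 25.364′ = 0.422733°; total 68.422733
  N → positive
  Lon: 135 + 50.55/60 = 135.842500
  W → negative
Point 6:
  Latitude: 33.134′ = 0.552233°; total 6.552233
  N ⇒ keep positive
  λ: 179 + 53.212/60 = 179.886867
  hemisphere W, so the sign is −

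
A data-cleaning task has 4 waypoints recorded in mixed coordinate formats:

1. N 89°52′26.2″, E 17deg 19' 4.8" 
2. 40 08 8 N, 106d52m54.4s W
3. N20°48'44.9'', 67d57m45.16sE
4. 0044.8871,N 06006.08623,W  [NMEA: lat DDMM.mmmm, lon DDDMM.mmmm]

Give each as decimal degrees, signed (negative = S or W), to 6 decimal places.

Point 1:
  Latitude: 89° + 52/60 + 26.2/3600 = 89 + 0.866667 + 0.007278 = 89.8739444
  N → positive
  Lon: 17 + 19/60 + 4.8/3600 = 17.3180000
  E → positive
Point 2:
  Lat: 8′ + 8″ = 8.13333′; 40 + 8.13333/60 = 40.1355556
  N → positive
  Lon: 106° + 52/60 + 54.4/3600 = 106 + 0.866667 + 0.015111 = 106.8817778
  W ⇒ negate
Point 3:
  Lat: 20 + 48/60 + 44.9/3600 = 20.8124722
  N ⇒ keep positive
  Lon: 67 + 57/60 + 45.16/3600 = 67.9625444
  E ⇒ keep positive
Point 4:
  Latitude: degrees = first 2 digits = 0, minutes = 44.8871; 0 + 44.8871/60 = 0.7481183
  N ⇒ keep positive
  Longitude: split at 3 digits → 060° and 6.08623′; 60 + 6.08623/60 = 60.1014372
  hemisphere W, so the sign is −

1. 89.873944, 17.318000
2. 40.135556, -106.881778
3. 20.812472, 67.962544
4. 0.748118, -60.101437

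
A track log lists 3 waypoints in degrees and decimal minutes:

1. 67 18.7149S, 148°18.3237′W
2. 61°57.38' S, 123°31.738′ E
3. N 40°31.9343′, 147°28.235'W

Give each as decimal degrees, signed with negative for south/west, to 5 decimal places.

Point 1:
  φ: 67 + 18.7149/60 = 67.311915
  S ⇒ negate
  Longitude: 18.3237′ = 0.305395°; total 148.305395
  W ⇒ negate
Point 2:
  φ: 57.38′ = 0.956333°; total 61.956333
  S ⇒ negate
  Lon: 123 + 31.738/60 = 123.528967
  E → positive
Point 3:
  φ: 40 + 31.9343/60 = 40.532238
  N → positive
  Longitude: 147 + 28.235/60 = 147.470583
  W ⇒ negate

1. -67.31192, -148.30540
2. -61.95633, 123.52897
3. 40.53224, -147.47058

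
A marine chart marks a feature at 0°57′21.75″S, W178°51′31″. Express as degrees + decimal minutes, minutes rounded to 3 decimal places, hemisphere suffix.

0° 57.363′ S, 178° 51.517′ W

Latitude: 57 + 21.75/60 = 57.36250′
Longitude: seconds/60 = 0.51667; minutes = 51 + 0.51667 = 51.51667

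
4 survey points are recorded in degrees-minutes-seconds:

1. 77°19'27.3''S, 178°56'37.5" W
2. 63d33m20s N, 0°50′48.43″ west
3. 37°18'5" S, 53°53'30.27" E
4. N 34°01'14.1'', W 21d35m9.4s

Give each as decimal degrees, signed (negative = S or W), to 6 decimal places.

1. -77.324250, -178.943750
2. 63.555556, -0.846786
3. -37.301389, 53.891742
4. 34.020583, -21.585944

Point 1:
  Latitude: 77° + 19/60 + 27.3/3600 = 77 + 0.316667 + 0.007583 = 77.3242500
  S → negative
  λ: 178 + 56/60 + 37.5/3600 = 178.9437500
  hemisphere W, so the sign is −
Point 2:
  Latitude: 63 + 33/60 + 20/3600 = 63.5555556
  N → positive
  Lon: 50′ + 48.43″ = 50.80717′; 0 + 50.80717/60 = 0.8467861
  W → negative
Point 3:
  φ: 18′ + 5″ = 18.08333′; 37 + 18.08333/60 = 37.3013889
  S ⇒ negate
  Longitude: 53′ + 30.27″ = 53.50450′; 53 + 53.50450/60 = 53.8917417
  E ⇒ keep positive
Point 4:
  Latitude: 34° + 1/60 + 14.1/3600 = 34 + 0.016667 + 0.003917 = 34.0205833
  N ⇒ keep positive
  Longitude: 35′ + 9.4″ = 35.15667′; 21 + 35.15667/60 = 21.5859444
  W ⇒ negate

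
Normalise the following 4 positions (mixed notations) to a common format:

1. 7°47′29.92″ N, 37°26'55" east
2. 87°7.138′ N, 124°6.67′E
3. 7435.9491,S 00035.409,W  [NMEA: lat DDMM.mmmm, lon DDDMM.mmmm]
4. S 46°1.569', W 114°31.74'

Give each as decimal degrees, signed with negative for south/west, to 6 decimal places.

1. 7.791644, 37.448611
2. 87.118967, 124.111167
3. -74.599152, -0.590150
4. -46.026150, -114.529000

Point 1:
  φ: 7 + 47/60 + 29.92/3600 = 7.7916444
  N ⇒ keep positive
  λ: 37° + 26/60 + 55/3600 = 37 + 0.433333 + 0.015278 = 37.4486111
  E ⇒ keep positive
Point 2:
  φ: 87 + 7.138/60 = 87.1189667
  N → positive
  Longitude: 124 + 6.67/60 = 124.1111667
  E → positive
Point 3:
  Lat: split at 2 digits → 74° and 35.9491′; 74 + 35.9491/60 = 74.5991517
  S ⇒ negate
  Lon: degrees = first 3 digits = 0, minutes = 35.409; 0 + 35.409/60 = 0.5901500
  hemisphere W, so the sign is −
Point 4:
  Latitude: 46 + 1.569/60 = 46.0261500
  S ⇒ negate
  Lon: 31.74′ = 0.529000°; total 114.5290000
  hemisphere W, so the sign is −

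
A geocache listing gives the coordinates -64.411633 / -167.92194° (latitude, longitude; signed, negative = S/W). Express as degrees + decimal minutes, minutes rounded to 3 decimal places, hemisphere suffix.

64° 24.698′ S, 167° 55.316′ W

Latitude is negative → S; |value| = 64.411633
φ: 64° + 0.411633 × 60 = 64° 24.69798′
Longitude is negative → W; |value| = 167.921940
λ: minutes = (167.921940 − 167) × 60 = 55.31640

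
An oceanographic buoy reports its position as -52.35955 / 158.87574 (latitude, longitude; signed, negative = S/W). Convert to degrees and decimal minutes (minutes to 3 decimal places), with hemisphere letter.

52° 21.573′ S, 158° 52.544′ E

Latitude is negative → S; |value| = 52.359550
φ: fractional part 0.359550 → 21.57300 minutes
Lon: fractional part 0.875740 → 52.54440 minutes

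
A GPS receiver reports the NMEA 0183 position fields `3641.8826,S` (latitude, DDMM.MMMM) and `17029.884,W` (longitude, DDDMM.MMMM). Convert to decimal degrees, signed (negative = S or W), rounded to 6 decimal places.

-36.698043, -170.498067

φ: degrees = first 2 digits = 36, minutes = 41.8826; 36 + 41.8826/60 = 36.6980433
S ⇒ negate
λ: degrees = first 3 digits = 170, minutes = 29.884; 170 + 29.884/60 = 170.4980667
hemisphere W, so the sign is −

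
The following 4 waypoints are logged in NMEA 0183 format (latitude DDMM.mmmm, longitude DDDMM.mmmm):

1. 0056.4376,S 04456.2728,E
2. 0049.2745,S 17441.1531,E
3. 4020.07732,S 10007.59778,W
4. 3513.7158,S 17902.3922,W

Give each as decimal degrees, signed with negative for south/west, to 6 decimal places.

1. -0.940627, 44.937880
2. -0.821242, 174.685885
3. -40.334622, -100.126630
4. -35.228597, -179.039870

Point 1:
  φ: degrees = first 2 digits = 0, minutes = 56.4376; 0 + 56.4376/60 = 0.9406267
  S → negative
  λ: split at 3 digits → 044° and 56.2728′; 44 + 56.2728/60 = 44.9378800
  E → positive
Point 2:
  Latitude: degrees = first 2 digits = 0, minutes = 49.2745; 0 + 49.2745/60 = 0.8212417
  S → negative
  Lon: degrees = first 3 digits = 174, minutes = 41.1531; 174 + 41.1531/60 = 174.6858850
  E ⇒ keep positive
Point 3:
  Latitude: split at 2 digits → 40° and 20.07732′; 40 + 20.07732/60 = 40.3346220
  hemisphere S, so the sign is −
  λ: degrees = first 3 digits = 100, minutes = 7.59778; 100 + 7.59778/60 = 100.1266297
  W → negative
Point 4:
  φ: degrees = first 2 digits = 35, minutes = 13.7158; 35 + 13.7158/60 = 35.2285967
  S ⇒ negate
  Longitude: degrees = first 3 digits = 179, minutes = 2.3922; 179 + 2.3922/60 = 179.0398700
  W ⇒ negate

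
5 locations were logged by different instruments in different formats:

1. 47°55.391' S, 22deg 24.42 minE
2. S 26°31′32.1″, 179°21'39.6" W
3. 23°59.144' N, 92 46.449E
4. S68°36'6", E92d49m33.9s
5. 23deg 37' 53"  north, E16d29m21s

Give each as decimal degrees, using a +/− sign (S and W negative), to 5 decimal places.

Point 1:
  Lat: 55.391′ = 0.923183°; total 47.923183
  S → negative
  Longitude: 24.42′ = 0.407000°; total 22.407000
  E ⇒ keep positive
Point 2:
  Lat: 26 + 31/60 + 32.1/3600 = 26.525583
  S → negative
  Lon: 179 + 21/60 + 39.6/3600 = 179.361000
  hemisphere W, so the sign is −
Point 3:
  Lat: 59.144′ = 0.985733°; total 23.985733
  N ⇒ keep positive
  Lon: 46.449′ = 0.774150°; total 92.774150
  E ⇒ keep positive
Point 4:
  Lat: 68 + 36/60 + 6/3600 = 68.601667
  S ⇒ negate
  Longitude: 92° + 49/60 + 33.9/3600 = 92 + 0.816667 + 0.009417 = 92.826083
  E ⇒ keep positive
Point 5:
  φ: 37′ + 53″ = 37.88333′; 23 + 37.88333/60 = 23.631389
  N ⇒ keep positive
  Lon: 16 + 29/60 + 21/3600 = 16.489167
  E ⇒ keep positive

1. -47.92318, 22.40700
2. -26.52558, -179.36100
3. 23.98573, 92.77415
4. -68.60167, 92.82608
5. 23.63139, 16.48917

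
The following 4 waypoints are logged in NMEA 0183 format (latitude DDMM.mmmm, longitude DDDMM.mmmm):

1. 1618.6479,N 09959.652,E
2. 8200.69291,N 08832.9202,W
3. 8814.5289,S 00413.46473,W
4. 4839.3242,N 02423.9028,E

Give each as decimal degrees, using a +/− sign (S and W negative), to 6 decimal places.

1. 16.310798, 99.994200
2. 82.011549, -88.548670
3. -88.242148, -4.224412
4. 48.655403, 24.398380

Point 1:
  Lat: degrees = first 2 digits = 16, minutes = 18.6479; 16 + 18.6479/60 = 16.3107983
  N → positive
  λ: degrees = first 3 digits = 99, minutes = 59.652; 99 + 59.652/60 = 99.9942000
  E ⇒ keep positive
Point 2:
  Latitude: degrees = first 2 digits = 82, minutes = 0.69291; 82 + 0.69291/60 = 82.0115485
  N ⇒ keep positive
  Longitude: degrees = first 3 digits = 88, minutes = 32.9202; 88 + 32.9202/60 = 88.5486700
  hemisphere W, so the sign is −
Point 3:
  Latitude: split at 2 digits → 88° and 14.5289′; 88 + 14.5289/60 = 88.2421483
  S ⇒ negate
  λ: degrees = first 3 digits = 4, minutes = 13.46473; 4 + 13.46473/60 = 4.2244122
  W ⇒ negate
Point 4:
  Lat: degrees = first 2 digits = 48, minutes = 39.3242; 48 + 39.3242/60 = 48.6554033
  N ⇒ keep positive
  Lon: split at 3 digits → 024° and 23.9028′; 24 + 23.9028/60 = 24.3983800
  E ⇒ keep positive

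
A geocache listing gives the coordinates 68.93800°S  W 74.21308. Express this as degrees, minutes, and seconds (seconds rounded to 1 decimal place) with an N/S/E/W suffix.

68°56′16.8″ S, 74°12′47.1″ W

Latitude: whole degrees 68; 56.28000′ → 56′ and 16.800″
Lon: 0.213080° → 12.78480′; 0.78480 × 60 = 47.088″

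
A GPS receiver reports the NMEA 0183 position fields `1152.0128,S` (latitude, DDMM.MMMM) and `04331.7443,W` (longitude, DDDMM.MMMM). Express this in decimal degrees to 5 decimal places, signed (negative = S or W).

-11.86688, -43.52907

Latitude: split at 2 digits → 11° and 52.0128′; 11 + 52.0128/60 = 11.866880
S → negative
Longitude: degrees = first 3 digits = 43, minutes = 31.7443; 43 + 31.7443/60 = 43.529072
W → negative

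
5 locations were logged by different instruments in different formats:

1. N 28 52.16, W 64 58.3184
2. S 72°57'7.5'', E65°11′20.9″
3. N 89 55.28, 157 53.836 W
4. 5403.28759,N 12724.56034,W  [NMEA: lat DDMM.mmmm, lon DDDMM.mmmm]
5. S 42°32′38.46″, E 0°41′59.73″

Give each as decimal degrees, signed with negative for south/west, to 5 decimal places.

Point 1:
  Latitude: 28 + 52.16/60 = 28.869333
  N ⇒ keep positive
  Longitude: 64 + 58.3184/60 = 64.971973
  W ⇒ negate
Point 2:
  Lat: 72° + 57/60 + 7.5/3600 = 72 + 0.950000 + 0.002083 = 72.952083
  S → negative
  Lon: 65° + 11/60 + 20.9/3600 = 65 + 0.183333 + 0.005806 = 65.189139
  E ⇒ keep positive
Point 3:
  Latitude: 89 + 55.28/60 = 89.921333
  N ⇒ keep positive
  λ: 53.836′ = 0.897267°; total 157.897267
  hemisphere W, so the sign is −
Point 4:
  Lat: degrees = first 2 digits = 54, minutes = 3.28759; 54 + 3.28759/60 = 54.054793
  N → positive
  Lon: degrees = first 3 digits = 127, minutes = 24.56034; 127 + 24.56034/60 = 127.409339
  W → negative
Point 5:
  Latitude: 32′ + 38.46″ = 32.64100′; 42 + 32.64100/60 = 42.544017
  S → negative
  Lon: 41′ + 59.73″ = 41.99550′; 0 + 41.99550/60 = 0.699925
  E ⇒ keep positive

1. 28.86933, -64.97197
2. -72.95208, 65.18914
3. 89.92133, -157.89727
4. 54.05479, -127.40934
5. -42.54402, 0.69993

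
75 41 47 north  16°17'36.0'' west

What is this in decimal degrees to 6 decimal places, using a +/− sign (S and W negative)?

Latitude: 75° + 41/60 + 47/3600 = 75 + 0.683333 + 0.013056 = 75.6963889
N → positive
Lon: 16° + 17/60 + 36/3600 = 16 + 0.283333 + 0.010000 = 16.2933333
W ⇒ negate

75.696389, -16.293333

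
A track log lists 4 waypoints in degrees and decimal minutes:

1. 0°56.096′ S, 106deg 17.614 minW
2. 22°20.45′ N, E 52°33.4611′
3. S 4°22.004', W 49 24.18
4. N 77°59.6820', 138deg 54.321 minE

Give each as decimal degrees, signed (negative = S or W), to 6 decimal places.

1. -0.934933, -106.293567
2. 22.340833, 52.557685
3. -4.366733, -49.403000
4. 77.994700, 138.905350

Point 1:
  φ: 0 + 56.096/60 = 0.9349333
  S ⇒ negate
  Longitude: 17.614′ = 0.293567°; total 106.2935667
  W ⇒ negate
Point 2:
  Lat: 22 + 20.45/60 = 22.3408333
  N → positive
  λ: 52 + 33.4611/60 = 52.5576850
  E ⇒ keep positive
Point 3:
  Latitude: 22.004′ = 0.366733°; total 4.3667333
  hemisphere S, so the sign is −
  λ: 49 + 24.18/60 = 49.4030000
  hemisphere W, so the sign is −
Point 4:
  Latitude: 77 + 59.682/60 = 77.9947000
  N ⇒ keep positive
  Lon: 138 + 54.321/60 = 138.9053500
  E ⇒ keep positive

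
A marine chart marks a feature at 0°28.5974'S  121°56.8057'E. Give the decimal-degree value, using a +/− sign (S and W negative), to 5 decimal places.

Latitude: 28.5974′ = 0.476623°; total 0.476623
S ⇒ negate
λ: 121 + 56.8057/60 = 121.946762
E → positive

-0.47662, 121.94676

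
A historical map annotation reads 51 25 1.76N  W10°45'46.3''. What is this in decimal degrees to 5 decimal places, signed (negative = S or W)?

Lat: 25′ + 1.76″ = 25.02933′; 51 + 25.02933/60 = 51.417156
N → positive
λ: 45′ + 46.3″ = 45.77167′; 10 + 45.77167/60 = 10.762861
W ⇒ negate

51.41716, -10.76286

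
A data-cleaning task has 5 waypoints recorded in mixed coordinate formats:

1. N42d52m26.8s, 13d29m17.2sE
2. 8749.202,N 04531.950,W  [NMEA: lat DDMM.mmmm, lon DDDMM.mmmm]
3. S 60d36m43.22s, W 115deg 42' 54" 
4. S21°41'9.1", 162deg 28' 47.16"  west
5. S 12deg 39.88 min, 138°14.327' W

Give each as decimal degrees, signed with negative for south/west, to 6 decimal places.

1. 42.874111, 13.488111
2. 87.820033, -45.532500
3. -60.612006, -115.715000
4. -21.685861, -162.479767
5. -12.664667, -138.238783

Point 1:
  φ: 42° + 52/60 + 26.8/3600 = 42 + 0.866667 + 0.007444 = 42.8741111
  N → positive
  λ: 13 + 29/60 + 17.2/3600 = 13.4881111
  E ⇒ keep positive
Point 2:
  φ: degrees = first 2 digits = 87, minutes = 49.202; 87 + 49.202/60 = 87.8200333
  N → positive
  Lon: split at 3 digits → 045° and 31.95′; 45 + 31.95/60 = 45.5325000
  W → negative
Point 3:
  φ: 60 + 36/60 + 43.22/3600 = 60.6120056
  S ⇒ negate
  Longitude: 115 + 42/60 + 54/3600 = 115.7150000
  hemisphere W, so the sign is −
Point 4:
  φ: 21 + 41/60 + 9.1/3600 = 21.6858611
  S ⇒ negate
  Lon: 162° + 28/60 + 47.16/3600 = 162 + 0.466667 + 0.013100 = 162.4797667
  hemisphere W, so the sign is −
Point 5:
  Latitude: 12 + 39.88/60 = 12.6646667
  hemisphere S, so the sign is −
  λ: 14.327′ = 0.238783°; total 138.2387833
  hemisphere W, so the sign is −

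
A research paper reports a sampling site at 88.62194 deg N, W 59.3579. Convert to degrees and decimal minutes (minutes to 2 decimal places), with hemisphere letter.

φ: 88° + 0.621940 × 60 = 88° 37.3164′
Lon: fractional part 0.357900 → 21.4740 minutes

88° 37.32′ N, 59° 21.47′ W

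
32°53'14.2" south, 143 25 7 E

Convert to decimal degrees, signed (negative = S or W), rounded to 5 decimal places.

-32.88728, 143.41861

φ: 32 + 53/60 + 14.2/3600 = 32.887278
S ⇒ negate
Longitude: 143 + 25/60 + 7/3600 = 143.418611
E → positive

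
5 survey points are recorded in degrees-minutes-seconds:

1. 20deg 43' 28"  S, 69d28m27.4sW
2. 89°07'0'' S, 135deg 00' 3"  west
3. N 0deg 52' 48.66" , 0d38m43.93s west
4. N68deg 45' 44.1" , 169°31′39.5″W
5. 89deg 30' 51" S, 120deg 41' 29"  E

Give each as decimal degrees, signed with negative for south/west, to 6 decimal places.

Point 1:
  Latitude: 43′ + 28″ = 43.46667′; 20 + 43.46667/60 = 20.7244444
  S ⇒ negate
  Longitude: 69 + 28/60 + 27.4/3600 = 69.4742778
  W ⇒ negate
Point 2:
  φ: 7′ + 0″ = 7.00000′; 89 + 7.00000/60 = 89.1166667
  S → negative
  λ: 135° + 0/60 + 3/3600 = 135 + 0.000000 + 0.000833 = 135.0008333
  hemisphere W, so the sign is −
Point 3:
  Lat: 0° + 52/60 + 48.66/3600 = 0 + 0.866667 + 0.013517 = 0.8801833
  N → positive
  λ: 0 + 38/60 + 43.93/3600 = 0.6455361
  W → negative
Point 4:
  Latitude: 68 + 45/60 + 44.1/3600 = 68.7622500
  N ⇒ keep positive
  Lon: 169° + 31/60 + 39.5/3600 = 169 + 0.516667 + 0.010972 = 169.5276389
  hemisphere W, so the sign is −
Point 5:
  φ: 89 + 30/60 + 51/3600 = 89.5141667
  hemisphere S, so the sign is −
  λ: 120 + 41/60 + 29/3600 = 120.6913889
  E → positive

1. -20.724444, -69.474278
2. -89.116667, -135.000833
3. 0.880183, -0.645536
4. 68.762250, -169.527639
5. -89.514167, 120.691389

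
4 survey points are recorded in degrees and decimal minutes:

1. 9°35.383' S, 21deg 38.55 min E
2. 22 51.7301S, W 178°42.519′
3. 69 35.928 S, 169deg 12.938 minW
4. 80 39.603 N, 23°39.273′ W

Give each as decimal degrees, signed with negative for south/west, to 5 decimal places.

Point 1:
  Lat: 9 + 35.383/60 = 9.589717
  S ⇒ negate
  Longitude: 21 + 38.55/60 = 21.642500
  E → positive
Point 2:
  Lat: 51.7301′ = 0.862168°; total 22.862168
  S ⇒ negate
  Lon: 178 + 42.519/60 = 178.708650
  W ⇒ negate
Point 3:
  φ: 35.928′ = 0.598800°; total 69.598800
  S ⇒ negate
  Lon: 169 + 12.938/60 = 169.215633
  W ⇒ negate
Point 4:
  φ: 39.603′ = 0.660050°; total 80.660050
  N ⇒ keep positive
  Lon: 39.273′ = 0.654550°; total 23.654550
  W → negative

1. -9.58972, 21.64250
2. -22.86217, -178.70865
3. -69.59880, -169.21563
4. 80.66005, -23.65455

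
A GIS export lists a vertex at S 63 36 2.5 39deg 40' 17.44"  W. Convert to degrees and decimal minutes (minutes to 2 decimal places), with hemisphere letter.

63° 36.04′ S, 39° 40.29′ W

φ: 36 + 2.5/60 = 36.0417′
λ: 40 + 17.44/60 = 40.2907′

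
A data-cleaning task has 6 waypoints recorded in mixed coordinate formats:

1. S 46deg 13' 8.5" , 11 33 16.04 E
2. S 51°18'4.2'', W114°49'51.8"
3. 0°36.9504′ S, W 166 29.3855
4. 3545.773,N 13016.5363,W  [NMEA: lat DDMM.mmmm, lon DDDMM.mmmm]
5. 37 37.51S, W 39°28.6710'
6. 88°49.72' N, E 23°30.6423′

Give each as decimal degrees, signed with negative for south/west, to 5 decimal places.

Point 1:
  φ: 46° + 13/60 + 8.5/3600 = 46 + 0.216667 + 0.002361 = 46.219028
  hemisphere S, so the sign is −
  Longitude: 11° + 33/60 + 16.04/3600 = 11 + 0.550000 + 0.004456 = 11.554456
  E → positive
Point 2:
  Lat: 51 + 18/60 + 4.2/3600 = 51.301167
  S → negative
  Longitude: 114° + 49/60 + 51.8/3600 = 114 + 0.816667 + 0.014389 = 114.831056
  W ⇒ negate
Point 3:
  Lat: 36.9504′ = 0.615840°; total 0.615840
  hemisphere S, so the sign is −
  Lon: 29.3855′ = 0.489758°; total 166.489758
  W → negative
Point 4:
  φ: degrees = first 2 digits = 35, minutes = 45.773; 35 + 45.773/60 = 35.762883
  N ⇒ keep positive
  Lon: degrees = first 3 digits = 130, minutes = 16.5363; 130 + 16.5363/60 = 130.275605
  W → negative
Point 5:
  Latitude: 37 + 37.51/60 = 37.625167
  S ⇒ negate
  λ: 28.671′ = 0.477850°; total 39.477850
  W ⇒ negate
Point 6:
  φ: 88 + 49.72/60 = 88.828667
  N ⇒ keep positive
  λ: 23 + 30.6423/60 = 23.510705
  E → positive

1. -46.21903, 11.55446
2. -51.30117, -114.83106
3. -0.61584, -166.48976
4. 35.76288, -130.27561
5. -37.62517, -39.47785
6. 88.82867, 23.51071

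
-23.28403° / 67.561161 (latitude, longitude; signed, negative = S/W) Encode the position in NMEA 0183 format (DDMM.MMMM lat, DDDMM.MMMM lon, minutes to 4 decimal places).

Latitude is negative → S; |value| = 23.284030
Latitude: minutes = (23.284030 − 23) × 60 = 17.041800
Lon: minutes = (67.561161 − 67) × 60 = 33.669660

2317.0418,S / 06733.6697,E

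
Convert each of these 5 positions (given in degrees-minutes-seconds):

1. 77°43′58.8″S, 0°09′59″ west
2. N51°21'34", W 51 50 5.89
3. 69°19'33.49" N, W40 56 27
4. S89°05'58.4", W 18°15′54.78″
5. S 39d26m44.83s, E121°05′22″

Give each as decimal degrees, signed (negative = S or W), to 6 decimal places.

1. -77.733000, -0.166389
2. 51.359444, -51.834969
3. 69.325969, -40.940833
4. -89.099556, -18.265217
5. -39.445786, 121.089444

Point 1:
  φ: 77 + 43/60 + 58.8/3600 = 77.7330000
  S ⇒ negate
  λ: 0 + 9/60 + 59/3600 = 0.1663889
  W → negative
Point 2:
  φ: 51° + 21/60 + 34/3600 = 51 + 0.350000 + 0.009444 = 51.3594444
  N ⇒ keep positive
  Lon: 51° + 50/60 + 5.89/3600 = 51 + 0.833333 + 0.001636 = 51.8349694
  hemisphere W, so the sign is −
Point 3:
  Latitude: 69 + 19/60 + 33.49/3600 = 69.3259694
  N ⇒ keep positive
  Lon: 40° + 56/60 + 27/3600 = 40 + 0.933333 + 0.007500 = 40.9408333
  hemisphere W, so the sign is −
Point 4:
  Latitude: 89 + 5/60 + 58.4/3600 = 89.0995556
  S ⇒ negate
  Lon: 18 + 15/60 + 54.78/3600 = 18.2652167
  hemisphere W, so the sign is −
Point 5:
  Latitude: 39 + 26/60 + 44.83/3600 = 39.4457861
  hemisphere S, so the sign is −
  λ: 5′ + 22″ = 5.36667′; 121 + 5.36667/60 = 121.0894444
  E ⇒ keep positive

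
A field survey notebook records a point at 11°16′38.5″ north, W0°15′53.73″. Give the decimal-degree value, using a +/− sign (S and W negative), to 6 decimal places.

11.277361, -0.264925

φ: 11 + 16/60 + 38.5/3600 = 11.2773611
N ⇒ keep positive
Lon: 0° + 15/60 + 53.73/3600 = 0 + 0.250000 + 0.014925 = 0.2649250
W → negative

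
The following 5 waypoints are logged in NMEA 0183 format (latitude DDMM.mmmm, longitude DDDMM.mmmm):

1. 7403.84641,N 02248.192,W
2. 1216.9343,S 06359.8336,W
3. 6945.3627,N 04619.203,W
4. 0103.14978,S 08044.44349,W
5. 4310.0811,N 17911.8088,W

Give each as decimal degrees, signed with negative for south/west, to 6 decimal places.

1. 74.064107, -22.803200
2. -12.282238, -63.997227
3. 69.756045, -46.320050
4. -1.052496, -80.740725
5. 43.168018, -179.196813

Point 1:
  Lat: split at 2 digits → 74° and 3.84641′; 74 + 3.84641/60 = 74.0641068
  N ⇒ keep positive
  Longitude: split at 3 digits → 022° and 48.192′; 22 + 48.192/60 = 22.8032000
  W ⇒ negate
Point 2:
  Latitude: split at 2 digits → 12° and 16.9343′; 12 + 16.9343/60 = 12.2822383
  S → negative
  Lon: split at 3 digits → 063° and 59.8336′; 63 + 59.8336/60 = 63.9972267
  W → negative
Point 3:
  Lat: split at 2 digits → 69° and 45.3627′; 69 + 45.3627/60 = 69.7560450
  N ⇒ keep positive
  Lon: degrees = first 3 digits = 46, minutes = 19.203; 46 + 19.203/60 = 46.3200500
  W ⇒ negate
Point 4:
  Latitude: split at 2 digits → 01° and 3.14978′; 1 + 3.14978/60 = 1.0524963
  S → negative
  λ: split at 3 digits → 080° and 44.44349′; 80 + 44.44349/60 = 80.7407248
  hemisphere W, so the sign is −
Point 5:
  Latitude: split at 2 digits → 43° and 10.0811′; 43 + 10.0811/60 = 43.1680183
  N → positive
  Longitude: degrees = first 3 digits = 179, minutes = 11.8088; 179 + 11.8088/60 = 179.1968133
  W → negative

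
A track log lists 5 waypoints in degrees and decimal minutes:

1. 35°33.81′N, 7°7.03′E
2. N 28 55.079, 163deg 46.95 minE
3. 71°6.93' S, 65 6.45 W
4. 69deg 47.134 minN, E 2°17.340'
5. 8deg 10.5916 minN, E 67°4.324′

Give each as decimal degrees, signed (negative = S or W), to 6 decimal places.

Point 1:
  Latitude: 35 + 33.81/60 = 35.5635000
  N ⇒ keep positive
  λ: 7.03′ = 0.117167°; total 7.1171667
  E → positive
Point 2:
  Lat: 55.079′ = 0.917983°; total 28.9179833
  N → positive
  Lon: 46.95′ = 0.782500°; total 163.7825000
  E ⇒ keep positive
Point 3:
  Lat: 6.93′ = 0.115500°; total 71.1155000
  S ⇒ negate
  Lon: 6.45′ = 0.107500°; total 65.1075000
  hemisphere W, so the sign is −
Point 4:
  Lat: 47.134′ = 0.785567°; total 69.7855667
  N → positive
  λ: 17.34′ = 0.289000°; total 2.2890000
  E → positive
Point 5:
  φ: 8 + 10.5916/60 = 8.1765267
  N → positive
  Lon: 67 + 4.324/60 = 67.0720667
  E → positive

1. 35.563500, 7.117167
2. 28.917983, 163.782500
3. -71.115500, -65.107500
4. 69.785567, 2.289000
5. 8.176527, 67.072067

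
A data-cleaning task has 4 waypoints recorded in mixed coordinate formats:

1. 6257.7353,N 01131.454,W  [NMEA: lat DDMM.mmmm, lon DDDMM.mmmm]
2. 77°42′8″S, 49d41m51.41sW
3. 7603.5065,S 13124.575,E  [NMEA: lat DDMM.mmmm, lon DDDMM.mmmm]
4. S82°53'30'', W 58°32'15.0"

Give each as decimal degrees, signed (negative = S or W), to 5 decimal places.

Point 1:
  Latitude: degrees = first 2 digits = 62, minutes = 57.7353; 62 + 57.7353/60 = 62.962255
  N → positive
  Lon: split at 3 digits → 011° and 31.454′; 11 + 31.454/60 = 11.524233
  W → negative
Point 2:
  φ: 42′ + 8″ = 42.13333′; 77 + 42.13333/60 = 77.702222
  S → negative
  λ: 41′ + 51.41″ = 41.85683′; 49 + 41.85683/60 = 49.697614
  W ⇒ negate
Point 3:
  Lat: degrees = first 2 digits = 76, minutes = 3.5065; 76 + 3.5065/60 = 76.058442
  S ⇒ negate
  Longitude: split at 3 digits → 131° and 24.575′; 131 + 24.575/60 = 131.409583
  E → positive
Point 4:
  Lat: 82 + 53/60 + 30/3600 = 82.891667
  hemisphere S, so the sign is −
  λ: 32′ + 15″ = 32.25000′; 58 + 32.25000/60 = 58.537500
  hemisphere W, so the sign is −

1. 62.96226, -11.52423
2. -77.70222, -49.69761
3. -76.05844, 131.40958
4. -82.89167, -58.53750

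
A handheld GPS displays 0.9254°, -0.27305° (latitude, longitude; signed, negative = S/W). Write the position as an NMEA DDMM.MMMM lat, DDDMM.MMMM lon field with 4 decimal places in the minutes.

0055.5240,N / 00016.3830,W

Lat: 0° + 0.925400 × 60 = 0° 55.524000′
Longitude is negative → W; |value| = 0.273050
Longitude: 0° + 0.273050 × 60 = 0° 16.383000′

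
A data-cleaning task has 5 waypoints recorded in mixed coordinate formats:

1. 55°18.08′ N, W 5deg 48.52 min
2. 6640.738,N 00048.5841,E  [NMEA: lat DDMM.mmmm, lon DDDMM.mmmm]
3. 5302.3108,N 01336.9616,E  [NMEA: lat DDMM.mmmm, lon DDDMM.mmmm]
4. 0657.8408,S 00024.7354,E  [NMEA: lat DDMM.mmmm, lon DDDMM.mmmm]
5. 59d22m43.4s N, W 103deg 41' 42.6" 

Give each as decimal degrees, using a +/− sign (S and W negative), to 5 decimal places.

1. 55.30133, -5.80867
2. 66.67897, 0.80974
3. 53.03851, 13.61603
4. -6.96401, 0.41226
5. 59.37872, -103.69517

Point 1:
  Lat: 55 + 18.08/60 = 55.301333
  N ⇒ keep positive
  Longitude: 5 + 48.52/60 = 5.808667
  W ⇒ negate
Point 2:
  φ: split at 2 digits → 66° and 40.738′; 66 + 40.738/60 = 66.678967
  N ⇒ keep positive
  Lon: degrees = first 3 digits = 0, minutes = 48.5841; 0 + 48.5841/60 = 0.809735
  E → positive
Point 3:
  Lat: split at 2 digits → 53° and 2.3108′; 53 + 2.3108/60 = 53.038513
  N ⇒ keep positive
  Longitude: split at 3 digits → 013° and 36.9616′; 13 + 36.9616/60 = 13.616027
  E ⇒ keep positive
Point 4:
  Latitude: degrees = first 2 digits = 6, minutes = 57.8408; 6 + 57.8408/60 = 6.964013
  hemisphere S, so the sign is −
  Lon: split at 3 digits → 000° and 24.7354′; 0 + 24.7354/60 = 0.412257
  E → positive
Point 5:
  Lat: 59 + 22/60 + 43.4/3600 = 59.378722
  N ⇒ keep positive
  Longitude: 103° + 41/60 + 42.6/3600 = 103 + 0.683333 + 0.011833 = 103.695167
  W ⇒ negate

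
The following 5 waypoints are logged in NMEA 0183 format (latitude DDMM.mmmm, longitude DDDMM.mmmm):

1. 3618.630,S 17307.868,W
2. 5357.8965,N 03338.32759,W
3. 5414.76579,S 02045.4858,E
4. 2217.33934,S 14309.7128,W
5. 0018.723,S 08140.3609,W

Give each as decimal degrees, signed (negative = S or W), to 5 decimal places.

Point 1:
  Latitude: degrees = first 2 digits = 36, minutes = 18.63; 36 + 18.63/60 = 36.310500
  S → negative
  λ: degrees = first 3 digits = 173, minutes = 7.868; 173 + 7.868/60 = 173.131133
  hemisphere W, so the sign is −
Point 2:
  φ: degrees = first 2 digits = 53, minutes = 57.8965; 53 + 57.8965/60 = 53.964942
  N → positive
  λ: split at 3 digits → 033° and 38.32759′; 33 + 38.32759/60 = 33.638793
  W → negative
Point 3:
  φ: split at 2 digits → 54° and 14.76579′; 54 + 14.76579/60 = 54.246097
  S ⇒ negate
  λ: split at 3 digits → 020° and 45.4858′; 20 + 45.4858/60 = 20.758097
  E → positive
Point 4:
  Latitude: degrees = first 2 digits = 22, minutes = 17.33934; 22 + 17.33934/60 = 22.288989
  hemisphere S, so the sign is −
  Longitude: split at 3 digits → 143° and 9.7128′; 143 + 9.7128/60 = 143.161880
  W ⇒ negate
Point 5:
  Latitude: split at 2 digits → 00° and 18.723′; 0 + 18.723/60 = 0.312050
  S → negative
  Lon: degrees = first 3 digits = 81, minutes = 40.3609; 81 + 40.3609/60 = 81.672682
  W → negative

1. -36.31050, -173.13113
2. 53.96494, -33.63879
3. -54.24610, 20.75810
4. -22.28899, -143.16188
5. -0.31205, -81.67268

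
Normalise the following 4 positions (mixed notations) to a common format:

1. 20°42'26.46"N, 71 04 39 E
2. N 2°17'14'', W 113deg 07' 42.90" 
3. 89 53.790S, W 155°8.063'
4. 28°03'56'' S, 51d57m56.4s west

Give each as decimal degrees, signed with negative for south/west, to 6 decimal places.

Point 1:
  Latitude: 42′ + 26.46″ = 42.44100′; 20 + 42.44100/60 = 20.7073500
  N → positive
  Lon: 71 + 4/60 + 39/3600 = 71.0775000
  E ⇒ keep positive
Point 2:
  Lat: 17′ + 14″ = 17.23333′; 2 + 17.23333/60 = 2.2872222
  N ⇒ keep positive
  Lon: 113° + 7/60 + 42.9/3600 = 113 + 0.116667 + 0.011917 = 113.1285833
  W → negative
Point 3:
  Latitude: 53.79′ = 0.896500°; total 89.8965000
  S → negative
  Lon: 8.063′ = 0.134383°; total 155.1343833
  hemisphere W, so the sign is −
Point 4:
  φ: 28° + 3/60 + 56/3600 = 28 + 0.050000 + 0.015556 = 28.0655556
  S → negative
  Longitude: 51 + 57/60 + 56.4/3600 = 51.9656667
  W → negative

1. 20.707350, 71.077500
2. 2.287222, -113.128583
3. -89.896500, -155.134383
4. -28.065556, -51.965667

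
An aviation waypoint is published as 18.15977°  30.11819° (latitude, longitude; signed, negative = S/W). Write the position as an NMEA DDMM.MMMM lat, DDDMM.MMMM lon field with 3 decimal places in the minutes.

1809.586,N / 03007.091,E

Latitude: 18° + 0.159770 × 60 = 18° 9.58620′
Longitude: minutes = (30.118190 − 30) × 60 = 7.09140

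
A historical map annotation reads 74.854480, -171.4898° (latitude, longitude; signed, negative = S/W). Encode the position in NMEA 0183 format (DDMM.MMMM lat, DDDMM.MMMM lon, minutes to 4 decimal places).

7451.2688,N / 17129.3880,W

φ: fractional part 0.854480 → 51.268800 minutes
Longitude is negative → W; |value| = 171.489800
Longitude: 171° + 0.489800 × 60 = 171° 29.388000′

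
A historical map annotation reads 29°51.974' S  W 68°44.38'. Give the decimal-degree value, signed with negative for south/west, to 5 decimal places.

-29.86623, -68.73967

Lat: 29 + 51.974/60 = 29.866233
hemisphere S, so the sign is −
Longitude: 44.38′ = 0.739667°; total 68.739667
hemisphere W, so the sign is −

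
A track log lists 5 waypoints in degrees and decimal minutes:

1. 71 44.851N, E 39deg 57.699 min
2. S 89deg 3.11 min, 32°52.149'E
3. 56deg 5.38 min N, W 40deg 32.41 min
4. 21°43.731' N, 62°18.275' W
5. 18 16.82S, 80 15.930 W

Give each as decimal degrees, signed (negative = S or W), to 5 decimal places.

1. 71.74752, 39.96165
2. -89.05183, 32.86915
3. 56.08967, -40.54017
4. 21.72885, -62.30458
5. -18.28033, -80.26550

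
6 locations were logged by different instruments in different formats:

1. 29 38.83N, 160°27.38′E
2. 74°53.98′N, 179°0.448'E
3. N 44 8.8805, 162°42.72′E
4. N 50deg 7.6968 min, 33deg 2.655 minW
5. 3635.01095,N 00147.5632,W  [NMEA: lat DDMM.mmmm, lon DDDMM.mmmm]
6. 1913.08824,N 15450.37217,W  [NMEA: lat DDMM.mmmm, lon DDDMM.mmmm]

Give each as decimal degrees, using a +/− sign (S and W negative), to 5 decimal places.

1. 29.64717, 160.45633
2. 74.89967, 179.00747
3. 44.14801, 162.71200
4. 50.12828, -33.04425
5. 36.58352, -1.79272
6. 19.21814, -154.83954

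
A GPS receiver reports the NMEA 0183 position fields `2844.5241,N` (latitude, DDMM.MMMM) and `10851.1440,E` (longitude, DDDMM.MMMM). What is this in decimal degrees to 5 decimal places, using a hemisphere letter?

28.74207° N, 108.85240° E

φ: split at 2 digits → 28° and 44.5241′; 28 + 44.5241/60 = 28.742068
Longitude: degrees = first 3 digits = 108, minutes = 51.144; 108 + 51.144/60 = 108.852400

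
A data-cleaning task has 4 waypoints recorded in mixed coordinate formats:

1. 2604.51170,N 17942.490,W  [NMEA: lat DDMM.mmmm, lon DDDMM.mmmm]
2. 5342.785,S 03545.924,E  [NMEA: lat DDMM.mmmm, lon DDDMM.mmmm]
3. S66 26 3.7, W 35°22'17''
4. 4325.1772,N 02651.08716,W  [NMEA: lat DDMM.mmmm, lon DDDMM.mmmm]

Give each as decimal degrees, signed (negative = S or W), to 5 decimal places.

1. 26.07520, -179.70817
2. -53.71308, 35.76540
3. -66.43436, -35.37139
4. 43.41962, -26.85145

Point 1:
  Lat: degrees = first 2 digits = 26, minutes = 4.5117; 26 + 4.5117/60 = 26.075195
  N → positive
  Longitude: split at 3 digits → 179° and 42.49′; 179 + 42.49/60 = 179.708167
  hemisphere W, so the sign is −
Point 2:
  φ: split at 2 digits → 53° and 42.785′; 53 + 42.785/60 = 53.713083
  S → negative
  Lon: split at 3 digits → 035° and 45.924′; 35 + 45.924/60 = 35.765400
  E ⇒ keep positive
Point 3:
  Lat: 66 + 26/60 + 3.7/3600 = 66.434361
  hemisphere S, so the sign is −
  Longitude: 35 + 22/60 + 17/3600 = 35.371389
  W ⇒ negate
Point 4:
  φ: split at 2 digits → 43° and 25.1772′; 43 + 25.1772/60 = 43.419620
  N ⇒ keep positive
  Lon: degrees = first 3 digits = 26, minutes = 51.08716; 26 + 51.08716/60 = 26.851453
  hemisphere W, so the sign is −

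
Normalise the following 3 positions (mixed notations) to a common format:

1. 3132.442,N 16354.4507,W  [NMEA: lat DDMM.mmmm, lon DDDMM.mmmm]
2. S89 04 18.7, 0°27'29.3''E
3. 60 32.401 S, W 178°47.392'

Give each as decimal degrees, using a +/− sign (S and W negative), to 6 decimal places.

1. 31.540700, -163.907512
2. -89.071861, 0.458139
3. -60.540017, -178.789867

Point 1:
  Lat: split at 2 digits → 31° and 32.442′; 31 + 32.442/60 = 31.5407000
  N ⇒ keep positive
  Longitude: split at 3 digits → 163° and 54.4507′; 163 + 54.4507/60 = 163.9075117
  W → negative
Point 2:
  Lat: 89° + 4/60 + 18.7/3600 = 89 + 0.066667 + 0.005194 = 89.0718611
  S ⇒ negate
  Longitude: 27′ + 29.3″ = 27.48833′; 0 + 27.48833/60 = 0.4581389
  E ⇒ keep positive
Point 3:
  Latitude: 60 + 32.401/60 = 60.5400167
  hemisphere S, so the sign is −
  λ: 47.392′ = 0.789867°; total 178.7898667
  W ⇒ negate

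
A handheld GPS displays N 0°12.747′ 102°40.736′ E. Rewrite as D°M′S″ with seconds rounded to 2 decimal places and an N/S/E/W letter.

0°12′44.82″ N, 102°40′44.16″ E

Lat: fractional minutes 0.74700 × 60 = 44.8200″
Longitude: fractional minutes 0.73600 × 60 = 44.1600″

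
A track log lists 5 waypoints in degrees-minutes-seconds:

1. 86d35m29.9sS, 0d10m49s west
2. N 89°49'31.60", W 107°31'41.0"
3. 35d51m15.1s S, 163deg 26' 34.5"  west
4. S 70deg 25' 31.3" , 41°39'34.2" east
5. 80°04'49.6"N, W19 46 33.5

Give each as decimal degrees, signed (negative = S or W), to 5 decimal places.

1. -86.59164, -0.18028
2. 89.82544, -107.52806
3. -35.85419, -163.44292
4. -70.42536, 41.65950
5. 80.08044, -19.77597

Point 1:
  Lat: 86 + 35/60 + 29.9/3600 = 86.591639
  S ⇒ negate
  λ: 0° + 10/60 + 49/3600 = 0 + 0.166667 + 0.013611 = 0.180278
  hemisphere W, so the sign is −
Point 2:
  φ: 49′ + 31.6″ = 49.52667′; 89 + 49.52667/60 = 89.825444
  N ⇒ keep positive
  Longitude: 107° + 31/60 + 41/3600 = 107 + 0.516667 + 0.011389 = 107.528056
  hemisphere W, so the sign is −
Point 3:
  Latitude: 35 + 51/60 + 15.1/3600 = 35.854194
  S → negative
  Lon: 26′ + 34.5″ = 26.57500′; 163 + 26.57500/60 = 163.442917
  hemisphere W, so the sign is −
Point 4:
  φ: 70° + 25/60 + 31.3/3600 = 70 + 0.416667 + 0.008694 = 70.425361
  S → negative
  Longitude: 41° + 39/60 + 34.2/3600 = 41 + 0.650000 + 0.009500 = 41.659500
  E → positive
Point 5:
  φ: 4′ + 49.6″ = 4.82667′; 80 + 4.82667/60 = 80.080444
  N → positive
  λ: 46′ + 33.5″ = 46.55833′; 19 + 46.55833/60 = 19.775972
  hemisphere W, so the sign is −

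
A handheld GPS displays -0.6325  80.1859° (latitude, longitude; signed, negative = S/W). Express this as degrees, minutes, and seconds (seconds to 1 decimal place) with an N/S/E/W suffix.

Latitude is negative → S; |value| = 0.632500
φ: whole degrees 0; 37.95000′ → 37′ and 57.000″
Lon: 0.185900 × 60 = 11.15400′ → 11′, remainder × 60 = 9.240″

0°37′57.0″ S, 80°11′9.2″ E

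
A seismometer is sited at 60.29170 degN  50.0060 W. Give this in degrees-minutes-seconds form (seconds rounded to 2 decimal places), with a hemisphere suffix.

60°17′30.12″ N, 50°00′21.60″ W

Lat: 0.291700 × 60 = 17.50200′ → 17′, remainder × 60 = 30.1200″
Longitude: whole degrees 50; 0.36000′ → 0′ and 21.6000″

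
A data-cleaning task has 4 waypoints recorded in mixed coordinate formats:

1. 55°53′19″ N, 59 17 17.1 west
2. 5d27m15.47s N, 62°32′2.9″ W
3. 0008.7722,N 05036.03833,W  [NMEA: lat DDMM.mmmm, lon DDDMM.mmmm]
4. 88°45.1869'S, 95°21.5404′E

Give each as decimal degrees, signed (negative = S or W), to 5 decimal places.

1. 55.88861, -59.28808
2. 5.45430, -62.53414
3. 0.14620, -50.60064
4. -88.75312, 95.35901

Point 1:
  φ: 55° + 53/60 + 19/3600 = 55 + 0.883333 + 0.005278 = 55.888611
  N → positive
  Longitude: 17′ + 17.1″ = 17.28500′; 59 + 17.28500/60 = 59.288083
  hemisphere W, so the sign is −
Point 2:
  Lat: 5 + 27/60 + 15.47/3600 = 5.454297
  N ⇒ keep positive
  λ: 32′ + 2.9″ = 32.04833′; 62 + 32.04833/60 = 62.534139
  W ⇒ negate
Point 3:
  Latitude: degrees = first 2 digits = 0, minutes = 8.7722; 0 + 8.7722/60 = 0.146203
  N → positive
  Lon: degrees = first 3 digits = 50, minutes = 36.03833; 50 + 36.03833/60 = 50.600639
  W ⇒ negate
Point 4:
  Latitude: 88 + 45.1869/60 = 88.753115
  S → negative
  Lon: 21.5404′ = 0.359007°; total 95.359007
  E ⇒ keep positive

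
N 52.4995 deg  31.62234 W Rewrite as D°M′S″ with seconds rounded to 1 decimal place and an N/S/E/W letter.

52°29′58.2″ N, 31°37′20.4″ W

Latitude: whole degrees 52; 29.97000′ → 29′ and 58.200″
λ: 0.622340° → 37.34040′; 0.34040 × 60 = 20.424″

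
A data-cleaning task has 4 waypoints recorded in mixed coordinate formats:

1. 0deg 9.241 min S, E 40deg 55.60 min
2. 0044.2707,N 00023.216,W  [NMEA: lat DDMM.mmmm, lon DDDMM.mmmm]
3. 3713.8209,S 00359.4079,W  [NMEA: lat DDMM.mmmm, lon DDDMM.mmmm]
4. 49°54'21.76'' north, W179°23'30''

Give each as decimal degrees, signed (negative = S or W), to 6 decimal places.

Point 1:
  φ: 0 + 9.241/60 = 0.1540167
  S ⇒ negate
  Lon: 40 + 55.6/60 = 40.9266667
  E → positive
Point 2:
  Latitude: split at 2 digits → 00° and 44.2707′; 0 + 44.2707/60 = 0.7378450
  N → positive
  λ: degrees = first 3 digits = 0, minutes = 23.216; 0 + 23.216/60 = 0.3869333
  hemisphere W, so the sign is −
Point 3:
  φ: split at 2 digits → 37° and 13.8209′; 37 + 13.8209/60 = 37.2303483
  hemisphere S, so the sign is −
  λ: degrees = first 3 digits = 3, minutes = 59.4079; 3 + 59.4079/60 = 3.9901317
  hemisphere W, so the sign is −
Point 4:
  φ: 49 + 54/60 + 21.76/3600 = 49.9060444
  N → positive
  λ: 179 + 23/60 + 30/3600 = 179.3916667
  hemisphere W, so the sign is −

1. -0.154017, 40.926667
2. 0.737845, -0.386933
3. -37.230348, -3.990132
4. 49.906044, -179.391667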